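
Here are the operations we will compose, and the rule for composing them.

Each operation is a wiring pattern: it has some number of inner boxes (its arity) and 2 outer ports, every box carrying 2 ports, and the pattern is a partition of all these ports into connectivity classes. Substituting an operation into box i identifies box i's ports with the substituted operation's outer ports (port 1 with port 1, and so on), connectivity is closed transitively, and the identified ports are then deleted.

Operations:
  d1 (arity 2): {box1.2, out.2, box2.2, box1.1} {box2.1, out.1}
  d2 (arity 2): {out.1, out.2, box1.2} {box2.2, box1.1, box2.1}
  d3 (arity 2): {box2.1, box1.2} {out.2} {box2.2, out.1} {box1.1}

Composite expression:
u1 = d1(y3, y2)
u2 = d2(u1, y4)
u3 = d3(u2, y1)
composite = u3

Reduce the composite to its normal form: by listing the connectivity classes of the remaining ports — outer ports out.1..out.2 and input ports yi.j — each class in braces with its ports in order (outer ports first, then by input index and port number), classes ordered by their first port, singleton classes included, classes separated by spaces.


After gluing at d3, chains via deleted ports link the y-ports.
through d1, on inputs (y3, y2): {out.1, y2.1} {out.2, y2.2, y3.1, y3.2} (out.j = stage outer ports)
through d2, on inputs (y3, y2, y4): {out.1, out.2, y2.2, y3.1, y3.2} {y2.1, y4.1, y4.2} (out.j = stage outer ports)
through d3, on inputs (y3, y2, y4, y1): {out.1, y1.2} {out.2} {y1.1, y2.2, y3.1, y3.2} {y2.1, y4.1, y4.2} (out.j = stage outer ports)

{out.1, y1.2} {out.2} {y1.1, y2.2, y3.1, y3.2} {y2.1, y4.1, y4.2}


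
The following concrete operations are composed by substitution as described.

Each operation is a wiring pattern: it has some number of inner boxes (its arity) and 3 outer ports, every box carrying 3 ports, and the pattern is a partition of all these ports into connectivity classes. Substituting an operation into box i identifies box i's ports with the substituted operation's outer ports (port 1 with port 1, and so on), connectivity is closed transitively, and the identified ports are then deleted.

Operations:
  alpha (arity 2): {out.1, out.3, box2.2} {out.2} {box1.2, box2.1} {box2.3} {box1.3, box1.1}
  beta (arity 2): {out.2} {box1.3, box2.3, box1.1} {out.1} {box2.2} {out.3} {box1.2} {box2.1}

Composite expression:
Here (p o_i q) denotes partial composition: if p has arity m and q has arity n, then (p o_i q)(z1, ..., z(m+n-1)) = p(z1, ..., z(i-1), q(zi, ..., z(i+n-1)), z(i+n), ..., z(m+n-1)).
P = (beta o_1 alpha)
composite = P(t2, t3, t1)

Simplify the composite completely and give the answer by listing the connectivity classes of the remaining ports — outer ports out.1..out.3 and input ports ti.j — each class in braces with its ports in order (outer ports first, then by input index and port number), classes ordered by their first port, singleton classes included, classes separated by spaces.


{out.1} {out.2} {out.3} {t1.1} {t1.2} {t1.3, t3.2} {t2.1, t2.3} {t2.2, t3.1} {t3.3}

Connectivity passes through glued beta-boundaries; trace each wire chain.
composing alpha on (t2, t3), with out.j its own outer ports: {out.1, out.3, t3.2} {out.2} {t2.1, t2.3} {t2.2, t3.1} {t3.3}
composing beta on (t2, t3, t1), with out.j its own outer ports: {out.1} {out.2} {out.3} {t1.1} {t1.2} {t1.3, t3.2} {t2.1, t2.3} {t2.2, t3.1} {t3.3}


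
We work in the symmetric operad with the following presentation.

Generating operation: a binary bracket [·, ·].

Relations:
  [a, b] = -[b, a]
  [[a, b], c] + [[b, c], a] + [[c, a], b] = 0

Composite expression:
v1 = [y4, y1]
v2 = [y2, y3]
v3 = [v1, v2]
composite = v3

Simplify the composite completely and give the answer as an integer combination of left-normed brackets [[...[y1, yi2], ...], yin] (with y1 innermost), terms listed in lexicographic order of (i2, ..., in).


-[[[y1, y4], y2], y3] + [[[y1, y4], y3], y2]

A multilinear Lie element is pinned by y1-initial words (y1 innermost).
Composite bracket: [[y4, y1], [y2, y3]]
Each bracket splits as ab - ba, giving 8 signed words (2^3 = 8).
Keep just the words that open with y1:
  from y1y4y2y3, sign -1: term -[[[y1, y4], y2], y3]
  from y1y4y3y2, sign +1: term +[[[y1, y4], y3], y2]


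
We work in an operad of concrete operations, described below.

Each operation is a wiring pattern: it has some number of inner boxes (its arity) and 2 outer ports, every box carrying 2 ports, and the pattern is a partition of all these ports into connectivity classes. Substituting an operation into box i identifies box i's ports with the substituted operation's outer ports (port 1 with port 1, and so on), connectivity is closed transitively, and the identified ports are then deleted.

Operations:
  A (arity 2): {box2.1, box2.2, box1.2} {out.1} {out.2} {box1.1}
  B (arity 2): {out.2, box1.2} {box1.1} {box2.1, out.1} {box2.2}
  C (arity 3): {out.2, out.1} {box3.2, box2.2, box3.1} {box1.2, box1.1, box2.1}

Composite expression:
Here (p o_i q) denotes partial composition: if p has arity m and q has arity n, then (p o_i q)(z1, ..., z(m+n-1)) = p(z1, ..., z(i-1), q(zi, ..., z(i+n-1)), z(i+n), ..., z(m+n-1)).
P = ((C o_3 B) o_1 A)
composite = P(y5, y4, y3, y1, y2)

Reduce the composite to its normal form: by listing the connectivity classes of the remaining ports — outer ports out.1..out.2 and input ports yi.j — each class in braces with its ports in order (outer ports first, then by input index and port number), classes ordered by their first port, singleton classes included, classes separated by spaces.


{out.1, out.2} {y1.1} {y1.2, y2.1, y3.2} {y2.2} {y3.1} {y4.1, y4.2, y5.2} {y5.1}

Treat the ports identified at C as solder joints: merge, then drop.
composing A on (y5, y4), with out.j its own outer ports: {out.1} {out.2} {y4.1, y4.2, y5.2} {y5.1}
composing B on (y1, y2), with out.j its own outer ports: {out.1, y2.1} {out.2, y1.2} {y1.1} {y2.2}
composing C on (y5, y4, y3, y1, y2), with out.j its own outer ports: {out.1, out.2} {y1.1} {y1.2, y2.1, y3.2} {y2.2} {y3.1} {y4.1, y4.2, y5.2} {y5.1}


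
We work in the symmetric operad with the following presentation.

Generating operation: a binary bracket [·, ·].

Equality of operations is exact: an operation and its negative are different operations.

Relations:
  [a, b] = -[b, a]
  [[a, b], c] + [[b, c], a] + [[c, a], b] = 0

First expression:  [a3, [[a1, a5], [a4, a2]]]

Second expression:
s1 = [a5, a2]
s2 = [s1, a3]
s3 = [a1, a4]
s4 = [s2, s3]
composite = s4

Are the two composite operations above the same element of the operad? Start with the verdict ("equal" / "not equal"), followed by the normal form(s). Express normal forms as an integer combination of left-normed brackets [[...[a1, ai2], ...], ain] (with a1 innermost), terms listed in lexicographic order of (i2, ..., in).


not equal — first [[[[a1, a5], a2], a4], a3] - [[[[a1, a5], a4], a2], a3], second [[[[a1, a4], a2], a5], a3] - [[[[a1, a4], a3], a2], a5] + [[[[a1, a4], a3], a5], a2] - [[[[a1, a4], a5], a2], a3]

The first expression reduces to [[[[a1, a5], a2], a4], a3] - [[[[a1, a5], a4], a2], a3]
The second expression reduces to [[[[a1, a4], a2], a5], a3] - [[[[a1, a4], a3], a2], a5] + [[[[a1, a4], a3], a5], a2] - [[[[a1, a4], a5], a2], a3]
They disagree, so not equal.


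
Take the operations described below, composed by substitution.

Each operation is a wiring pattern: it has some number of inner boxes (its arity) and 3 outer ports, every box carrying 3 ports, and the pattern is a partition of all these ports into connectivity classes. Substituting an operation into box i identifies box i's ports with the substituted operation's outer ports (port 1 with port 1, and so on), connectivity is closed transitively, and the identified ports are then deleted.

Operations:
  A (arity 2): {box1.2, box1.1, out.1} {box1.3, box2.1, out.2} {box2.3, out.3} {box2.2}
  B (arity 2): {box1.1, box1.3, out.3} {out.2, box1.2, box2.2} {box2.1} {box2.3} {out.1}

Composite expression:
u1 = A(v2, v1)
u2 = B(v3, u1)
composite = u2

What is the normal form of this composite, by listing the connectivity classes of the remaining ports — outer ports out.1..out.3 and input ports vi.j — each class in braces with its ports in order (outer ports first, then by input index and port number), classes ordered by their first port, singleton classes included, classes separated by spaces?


Connectivity passes through glued B-boundaries; trace each wire chain.
composing A on (v2, v1), with out.j its own outer ports: {out.1, v2.1, v2.2} {out.2, v1.1, v2.3} {out.3, v1.3} {v1.2}
composing B on (v3, v2, v1), with out.j its own outer ports: {out.1} {out.2, v1.1, v2.3, v3.2} {out.3, v3.1, v3.3} {v1.2} {v1.3} {v2.1, v2.2}

{out.1} {out.2, v1.1, v2.3, v3.2} {out.3, v3.1, v3.3} {v1.2} {v1.3} {v2.1, v2.2}


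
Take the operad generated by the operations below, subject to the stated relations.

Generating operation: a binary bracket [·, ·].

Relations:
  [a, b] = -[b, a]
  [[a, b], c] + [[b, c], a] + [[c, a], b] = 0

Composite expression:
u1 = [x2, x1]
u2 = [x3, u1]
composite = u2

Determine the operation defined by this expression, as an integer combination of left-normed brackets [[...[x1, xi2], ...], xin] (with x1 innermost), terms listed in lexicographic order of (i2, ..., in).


Left-normed coefficients sit on the x1-initial expansion words.
Composite bracket: [x3, [x2, x1]]
Full expansion: 4 signed words from ab - ba (2^2 = 4).
Only words starting with x1 matter:
  x1x2x3 (sign +1) contributes +[[x1, x2], x3]

[[x1, x2], x3]


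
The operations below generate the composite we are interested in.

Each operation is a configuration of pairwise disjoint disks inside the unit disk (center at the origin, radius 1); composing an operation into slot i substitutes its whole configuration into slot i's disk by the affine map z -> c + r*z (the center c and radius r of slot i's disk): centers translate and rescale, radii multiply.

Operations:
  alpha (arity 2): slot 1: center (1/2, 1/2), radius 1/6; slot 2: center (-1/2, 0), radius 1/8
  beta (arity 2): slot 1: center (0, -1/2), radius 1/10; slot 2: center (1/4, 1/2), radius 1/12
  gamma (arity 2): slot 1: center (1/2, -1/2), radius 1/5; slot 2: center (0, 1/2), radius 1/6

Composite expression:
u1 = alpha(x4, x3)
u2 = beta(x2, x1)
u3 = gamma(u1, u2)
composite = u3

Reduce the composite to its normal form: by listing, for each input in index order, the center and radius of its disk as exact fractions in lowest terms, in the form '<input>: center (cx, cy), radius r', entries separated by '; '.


x1: center (1/24, 7/12), radius 1/72; x2: center (0, 5/12), radius 1/60; x3: center (2/5, -1/2), radius 1/40; x4: center (3/5, -2/5), radius 1/30

Only the slot chain above each x matters under gamma; compose those maps.
for x4, the 2-step affine chain lands on center (3/5, -2/5), radius 1/30
for x3, the 2-step affine chain lands on center (2/5, -1/2), radius 1/40
for x2, the 2-step affine chain lands on center (0, 5/12), radius 1/60
for x1, the 2-step affine chain lands on center (1/24, 7/12), radius 1/72


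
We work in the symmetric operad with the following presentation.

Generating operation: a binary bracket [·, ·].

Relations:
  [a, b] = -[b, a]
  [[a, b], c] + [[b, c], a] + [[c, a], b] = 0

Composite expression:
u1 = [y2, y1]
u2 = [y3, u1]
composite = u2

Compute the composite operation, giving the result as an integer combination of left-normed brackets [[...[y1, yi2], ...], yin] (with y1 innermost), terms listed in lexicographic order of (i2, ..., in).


[[y1, y2], y3]

Left-normed coefficients sit on the y1-initial expansion words.
Composite bracket: [y3, [y2, y1]]
Applying ab - ba throughout gives 4 signed words (2^2 = 4).
Only words starting with y1 matter:
  word y1y2y3 has sign +1, contributing +[[y1, y2], y3]


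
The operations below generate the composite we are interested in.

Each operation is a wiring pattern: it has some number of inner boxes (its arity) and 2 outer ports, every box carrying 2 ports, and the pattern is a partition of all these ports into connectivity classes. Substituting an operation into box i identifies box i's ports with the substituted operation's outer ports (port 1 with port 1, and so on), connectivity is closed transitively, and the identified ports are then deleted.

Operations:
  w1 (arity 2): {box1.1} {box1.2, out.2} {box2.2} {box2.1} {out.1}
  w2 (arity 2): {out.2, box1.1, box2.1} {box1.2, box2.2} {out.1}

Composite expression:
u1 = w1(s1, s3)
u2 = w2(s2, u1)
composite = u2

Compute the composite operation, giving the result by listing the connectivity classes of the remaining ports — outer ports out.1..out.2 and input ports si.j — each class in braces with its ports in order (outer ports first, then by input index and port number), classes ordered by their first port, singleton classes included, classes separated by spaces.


{out.1} {out.2, s2.1} {s1.1} {s1.2, s2.2} {s3.1} {s3.2}

Reachability decides: close wires over w2-identified ports.
after w1, the pattern on (s1, s3) reads {out.1} {out.2, s1.2} {s1.1} {s3.1} {s3.2} (out.j = its outer ports)
after w2, the pattern on (s2, s1, s3) reads {out.1} {out.2, s2.1} {s1.1} {s1.2, s2.2} {s3.1} {s3.2} (out.j = its outer ports)


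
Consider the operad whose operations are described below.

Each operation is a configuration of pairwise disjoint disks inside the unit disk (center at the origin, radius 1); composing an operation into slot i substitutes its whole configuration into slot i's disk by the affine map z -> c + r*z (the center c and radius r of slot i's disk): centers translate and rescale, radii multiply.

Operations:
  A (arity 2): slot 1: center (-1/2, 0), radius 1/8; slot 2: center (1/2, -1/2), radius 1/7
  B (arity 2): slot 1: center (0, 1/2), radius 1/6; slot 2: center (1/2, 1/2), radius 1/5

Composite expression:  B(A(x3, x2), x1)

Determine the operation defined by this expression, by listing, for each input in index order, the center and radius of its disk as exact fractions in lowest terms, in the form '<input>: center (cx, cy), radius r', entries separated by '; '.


x1: center (1/2, 1/2), radius 1/5; x2: center (1/12, 5/12), radius 1/42; x3: center (-1/12, 1/2), radius 1/48

Only the slot chain above each x matters under B; compose those maps.
tracing x3 down its 2-map path: center (-1/12, 1/2), radius 1/48
tracing x2 down its 2-map path: center (1/12, 5/12), radius 1/42
tracing x1 down its 1-map path: center (1/2, 1/2), radius 1/5


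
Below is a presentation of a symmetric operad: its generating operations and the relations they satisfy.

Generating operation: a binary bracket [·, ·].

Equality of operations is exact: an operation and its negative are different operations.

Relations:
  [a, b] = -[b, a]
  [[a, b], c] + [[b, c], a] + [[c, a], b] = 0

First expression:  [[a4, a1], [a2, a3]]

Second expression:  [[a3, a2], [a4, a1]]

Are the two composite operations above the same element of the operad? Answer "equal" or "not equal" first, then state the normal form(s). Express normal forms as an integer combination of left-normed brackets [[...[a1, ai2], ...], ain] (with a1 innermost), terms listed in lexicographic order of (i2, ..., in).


equal — both sides give -[[[a1, a4], a2], a3] + [[[a1, a4], a3], a2]

Normal form of the first expression: -[[[a1, a4], a2], a3] + [[[a1, a4], a3], a2]
Normal form of the second expression: -[[[a1, a4], a2], a3] + [[[a1, a4], a3], a2]
Same normal form: equal.


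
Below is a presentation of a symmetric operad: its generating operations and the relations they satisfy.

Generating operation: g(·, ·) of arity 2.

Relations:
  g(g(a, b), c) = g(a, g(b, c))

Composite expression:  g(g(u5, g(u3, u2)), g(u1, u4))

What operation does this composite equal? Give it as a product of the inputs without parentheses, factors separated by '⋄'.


u5 ⋄ u3 ⋄ u2 ⋄ u1 ⋄ u4

Every regrouping of g is equal, so read the u-inputs in written order.
g(u3, u2) linearizes to u3 ⋄ u2
g(u5, g(u3, u2)) linearizes to u5 ⋄ u3 ⋄ u2
g(u1, u4) linearizes to u1 ⋄ u4
g(g(u5, g(u3, u2)), g(u1, u4)) linearizes to u5 ⋄ u3 ⋄ u2 ⋄ u1 ⋄ u4


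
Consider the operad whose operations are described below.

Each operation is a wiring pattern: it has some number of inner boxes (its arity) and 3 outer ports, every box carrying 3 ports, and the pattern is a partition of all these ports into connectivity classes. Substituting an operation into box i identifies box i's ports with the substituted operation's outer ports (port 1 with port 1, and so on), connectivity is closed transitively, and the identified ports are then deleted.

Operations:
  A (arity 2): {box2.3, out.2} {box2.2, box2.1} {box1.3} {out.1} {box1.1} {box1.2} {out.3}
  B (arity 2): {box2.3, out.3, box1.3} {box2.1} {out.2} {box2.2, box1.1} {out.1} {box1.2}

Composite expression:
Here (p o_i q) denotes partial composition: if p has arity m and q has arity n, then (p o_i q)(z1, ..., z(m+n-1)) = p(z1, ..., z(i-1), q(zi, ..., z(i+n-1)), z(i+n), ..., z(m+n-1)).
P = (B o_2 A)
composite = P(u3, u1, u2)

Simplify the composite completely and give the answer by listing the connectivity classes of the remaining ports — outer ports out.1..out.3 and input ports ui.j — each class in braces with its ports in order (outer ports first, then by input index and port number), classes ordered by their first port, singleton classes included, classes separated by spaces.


{out.1} {out.2} {out.3, u3.3} {u1.1} {u1.2} {u1.3} {u2.1, u2.2} {u2.3, u3.1} {u3.2}

Substituting into B glues patterns; closure does the rest.
after A, the pattern on (u1, u2) reads {out.1} {out.2, u2.3} {out.3} {u1.1} {u1.2} {u1.3} {u2.1, u2.2} (out.j = its outer ports)
after B, the pattern on (u3, u1, u2) reads {out.1} {out.2} {out.3, u3.3} {u1.1} {u1.2} {u1.3} {u2.1, u2.2} {u2.3, u3.1} {u3.2} (out.j = its outer ports)


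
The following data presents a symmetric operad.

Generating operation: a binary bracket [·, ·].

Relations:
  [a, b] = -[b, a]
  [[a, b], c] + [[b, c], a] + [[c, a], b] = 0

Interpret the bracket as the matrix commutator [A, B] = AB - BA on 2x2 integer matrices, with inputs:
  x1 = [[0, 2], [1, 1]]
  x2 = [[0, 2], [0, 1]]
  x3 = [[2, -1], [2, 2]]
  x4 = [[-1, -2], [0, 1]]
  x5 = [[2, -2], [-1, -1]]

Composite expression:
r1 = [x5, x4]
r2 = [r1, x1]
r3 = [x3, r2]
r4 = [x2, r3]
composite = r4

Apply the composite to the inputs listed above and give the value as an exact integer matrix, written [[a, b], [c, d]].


[x5, x4] = [[-2, -10], [2, 2]]
[[x5, x4], x1] = [[-14, -18], [2, 14]]
[x3, [[x5, x4], x1]] = [[34, -28], [-56, -34]]
[x2, [x3, [[x5, x4], x1]]] = [[-112, -108], [-56, 112]]

[[-112, -108], [-56, 112]]


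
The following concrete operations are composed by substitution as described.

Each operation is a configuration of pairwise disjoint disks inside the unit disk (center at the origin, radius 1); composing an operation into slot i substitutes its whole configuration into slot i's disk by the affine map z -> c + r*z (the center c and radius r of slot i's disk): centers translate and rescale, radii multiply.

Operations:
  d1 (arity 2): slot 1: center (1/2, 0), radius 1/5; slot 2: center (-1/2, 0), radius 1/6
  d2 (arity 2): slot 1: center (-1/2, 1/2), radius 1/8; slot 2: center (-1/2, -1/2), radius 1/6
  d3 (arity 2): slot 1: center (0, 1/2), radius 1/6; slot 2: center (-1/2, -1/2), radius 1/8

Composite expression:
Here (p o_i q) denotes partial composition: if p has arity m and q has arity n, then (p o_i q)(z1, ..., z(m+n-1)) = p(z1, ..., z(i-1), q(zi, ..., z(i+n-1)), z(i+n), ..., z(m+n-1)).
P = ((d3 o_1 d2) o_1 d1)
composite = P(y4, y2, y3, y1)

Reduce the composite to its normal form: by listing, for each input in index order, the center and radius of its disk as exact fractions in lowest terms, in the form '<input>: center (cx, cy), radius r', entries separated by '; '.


y1: center (-1/2, -1/2), radius 1/8; y2: center (-3/32, 7/12), radius 1/288; y3: center (-1/12, 5/12), radius 1/36; y4: center (-7/96, 7/12), radius 1/240

Only the slot chain above each y matters under d3; compose those maps.
y4 passes through 3 substitutions, ending at center (-7/96, 7/12), radius 1/240
y2 passes through 3 substitutions, ending at center (-3/32, 7/12), radius 1/288
y3 passes through 2 substitutions, ending at center (-1/12, 5/12), radius 1/36
y1 passes through 1 substitution, ending at center (-1/2, -1/2), radius 1/8


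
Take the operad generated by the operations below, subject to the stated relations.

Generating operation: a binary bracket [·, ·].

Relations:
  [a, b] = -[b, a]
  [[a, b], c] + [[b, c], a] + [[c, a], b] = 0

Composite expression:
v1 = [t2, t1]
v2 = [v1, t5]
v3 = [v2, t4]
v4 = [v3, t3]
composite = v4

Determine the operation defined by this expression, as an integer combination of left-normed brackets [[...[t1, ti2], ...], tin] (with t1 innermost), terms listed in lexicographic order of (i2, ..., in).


-[[[[t1, t2], t5], t4], t3]

A multilinear Lie element is pinned by t1-initial words (t1 innermost).
Composite bracket: [[[[t2, t1], t5], t4], t3]
Each bracket splits as ab - ba, giving 16 signed words (2^4 = 16).
Words beginning with t1 determine it all:
  t1t2t5t4t3 appears with sign -1, giving the term -[[[[t1, t2], t5], t4], t3]


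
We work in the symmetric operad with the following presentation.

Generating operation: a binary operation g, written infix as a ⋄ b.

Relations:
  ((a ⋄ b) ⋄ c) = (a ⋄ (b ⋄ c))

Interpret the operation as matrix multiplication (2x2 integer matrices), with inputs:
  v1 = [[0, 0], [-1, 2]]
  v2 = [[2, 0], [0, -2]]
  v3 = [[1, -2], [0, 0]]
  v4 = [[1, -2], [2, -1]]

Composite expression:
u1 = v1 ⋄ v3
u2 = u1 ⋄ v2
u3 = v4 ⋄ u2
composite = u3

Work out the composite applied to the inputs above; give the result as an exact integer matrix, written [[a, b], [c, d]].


(v1 ⋄ v3) = [[0, 0], [-1, 2]]
((v1 ⋄ v3) ⋄ v2) = [[0, 0], [-2, -4]]
(v4 ⋄ ((v1 ⋄ v3) ⋄ v2)) = [[4, 8], [2, 4]]

[[4, 8], [2, 4]]


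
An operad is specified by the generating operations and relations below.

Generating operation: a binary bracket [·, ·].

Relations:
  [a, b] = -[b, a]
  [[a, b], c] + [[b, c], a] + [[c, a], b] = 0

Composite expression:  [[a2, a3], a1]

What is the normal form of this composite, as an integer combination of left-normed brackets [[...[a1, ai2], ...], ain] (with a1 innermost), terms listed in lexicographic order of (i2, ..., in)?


-[[a1, a2], a3] + [[a1, a3], a2]

Skip Jacobi rewriting: expand, keep a1-initial words, read off terms.
Composite bracket: [[a2, a3], a1]
Full expansion: 4 signed words from ab - ba (2^2 = 4).
Only words starting with a1 matter:
  the word a1a2a3 carries sign -1 and contributes -[[a1, a2], a3]
  the word a1a3a2 carries sign +1 and contributes +[[a1, a3], a2]


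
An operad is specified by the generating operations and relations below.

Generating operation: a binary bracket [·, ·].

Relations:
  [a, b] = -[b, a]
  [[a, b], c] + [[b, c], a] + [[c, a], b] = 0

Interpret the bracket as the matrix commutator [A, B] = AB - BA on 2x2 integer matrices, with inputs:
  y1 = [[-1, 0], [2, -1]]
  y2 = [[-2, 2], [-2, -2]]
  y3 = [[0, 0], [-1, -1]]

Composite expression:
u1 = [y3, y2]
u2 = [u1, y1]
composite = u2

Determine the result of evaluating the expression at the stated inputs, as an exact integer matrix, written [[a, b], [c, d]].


[[4, 0], [-8, -4]]

[y3, y2] = [[2, 2], [2, -2]]
[[y3, y2], y1] = [[4, 0], [-8, -4]]


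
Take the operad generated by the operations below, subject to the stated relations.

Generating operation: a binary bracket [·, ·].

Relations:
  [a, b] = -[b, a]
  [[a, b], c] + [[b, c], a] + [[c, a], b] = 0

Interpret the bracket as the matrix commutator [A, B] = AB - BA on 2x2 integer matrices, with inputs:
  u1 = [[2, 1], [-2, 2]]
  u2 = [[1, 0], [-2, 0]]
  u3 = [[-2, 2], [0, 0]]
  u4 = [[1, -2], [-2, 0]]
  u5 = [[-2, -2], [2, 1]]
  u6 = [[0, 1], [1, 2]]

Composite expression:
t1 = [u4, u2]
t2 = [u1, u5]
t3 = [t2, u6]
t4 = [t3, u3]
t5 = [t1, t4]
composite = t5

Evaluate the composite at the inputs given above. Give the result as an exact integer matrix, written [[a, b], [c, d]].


[[32, -128], [-128, -32]]


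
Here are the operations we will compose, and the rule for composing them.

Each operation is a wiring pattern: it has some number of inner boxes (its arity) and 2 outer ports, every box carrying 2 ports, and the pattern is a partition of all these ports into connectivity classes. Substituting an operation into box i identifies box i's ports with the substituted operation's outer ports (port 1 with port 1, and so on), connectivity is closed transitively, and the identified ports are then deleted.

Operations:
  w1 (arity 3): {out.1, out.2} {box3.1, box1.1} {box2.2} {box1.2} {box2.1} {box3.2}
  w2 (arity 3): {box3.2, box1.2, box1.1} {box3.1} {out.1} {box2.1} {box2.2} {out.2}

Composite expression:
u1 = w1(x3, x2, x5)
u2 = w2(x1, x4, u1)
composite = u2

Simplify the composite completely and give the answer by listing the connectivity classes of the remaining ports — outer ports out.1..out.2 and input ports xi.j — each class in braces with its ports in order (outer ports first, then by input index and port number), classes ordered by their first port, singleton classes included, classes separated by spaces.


{out.1} {out.2} {x1.1, x1.2} {x2.1} {x2.2} {x3.1, x5.1} {x3.2} {x4.1} {x4.2} {x5.2}


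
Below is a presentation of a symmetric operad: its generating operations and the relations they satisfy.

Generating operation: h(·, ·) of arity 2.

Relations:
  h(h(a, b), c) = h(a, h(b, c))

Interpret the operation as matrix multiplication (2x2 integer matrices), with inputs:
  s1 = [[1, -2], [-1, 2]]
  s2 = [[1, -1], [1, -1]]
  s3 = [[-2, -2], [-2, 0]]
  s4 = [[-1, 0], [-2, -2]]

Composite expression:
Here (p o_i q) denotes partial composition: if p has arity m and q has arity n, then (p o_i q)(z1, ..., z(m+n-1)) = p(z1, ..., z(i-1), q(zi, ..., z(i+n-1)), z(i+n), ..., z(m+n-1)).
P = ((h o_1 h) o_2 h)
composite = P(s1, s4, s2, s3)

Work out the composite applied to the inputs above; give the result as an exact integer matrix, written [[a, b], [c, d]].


[[0, -14], [0, 14]]

h(s4, s2) = [[-1, 1], [-4, 4]]
h(s1, h(s4, s2)) = [[7, -7], [-7, 7]]
h(h(s1, h(s4, s2)), s3) = [[0, -14], [0, 14]]


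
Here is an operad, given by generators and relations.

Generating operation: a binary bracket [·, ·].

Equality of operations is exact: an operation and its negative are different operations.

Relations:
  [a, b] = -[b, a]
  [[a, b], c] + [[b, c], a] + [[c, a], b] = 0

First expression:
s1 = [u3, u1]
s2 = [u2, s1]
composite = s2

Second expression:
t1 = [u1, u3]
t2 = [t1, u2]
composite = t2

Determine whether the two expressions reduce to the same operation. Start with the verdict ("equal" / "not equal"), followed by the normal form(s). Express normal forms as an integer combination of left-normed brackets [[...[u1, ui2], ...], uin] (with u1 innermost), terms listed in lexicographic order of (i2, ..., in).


equal; both compose to [[u1, u3], u2]

In normal form, the first expression is [[u1, u3], u2]
In normal form, the second expression is [[u1, u3], u2]
Identical normal forms: equal.


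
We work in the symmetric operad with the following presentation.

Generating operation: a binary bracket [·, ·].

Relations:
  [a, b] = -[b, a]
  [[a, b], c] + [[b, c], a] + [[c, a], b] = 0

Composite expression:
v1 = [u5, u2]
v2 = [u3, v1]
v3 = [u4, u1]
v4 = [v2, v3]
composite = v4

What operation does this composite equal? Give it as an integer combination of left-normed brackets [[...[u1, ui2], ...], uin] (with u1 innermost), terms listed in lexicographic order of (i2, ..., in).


[[[[u1, u4], u2], u5], u3] - [[[[u1, u4], u3], u2], u5] + [[[[u1, u4], u3], u5], u2] - [[[[u1, u4], u5], u2], u3]

Expand each bracket as ab - ba; the u1-initial words give the coefficients.
Composite bracket: [[u3, [u5, u2]], [u4, u1]]
Expanding via [a, b] = ab - ba: 16 signed words (2^4 = 16).
Coefficients come from the u1-initial words:
  from u1u4u2u5u3, sign +1: term +[[[[u1, u4], u2], u5], u3]
  from u1u4u3u2u5, sign -1: term -[[[[u1, u4], u3], u2], u5]
  from u1u4u3u5u2, sign +1: term +[[[[u1, u4], u3], u5], u2]
  from u1u4u5u2u3, sign -1: term -[[[[u1, u4], u5], u2], u3]


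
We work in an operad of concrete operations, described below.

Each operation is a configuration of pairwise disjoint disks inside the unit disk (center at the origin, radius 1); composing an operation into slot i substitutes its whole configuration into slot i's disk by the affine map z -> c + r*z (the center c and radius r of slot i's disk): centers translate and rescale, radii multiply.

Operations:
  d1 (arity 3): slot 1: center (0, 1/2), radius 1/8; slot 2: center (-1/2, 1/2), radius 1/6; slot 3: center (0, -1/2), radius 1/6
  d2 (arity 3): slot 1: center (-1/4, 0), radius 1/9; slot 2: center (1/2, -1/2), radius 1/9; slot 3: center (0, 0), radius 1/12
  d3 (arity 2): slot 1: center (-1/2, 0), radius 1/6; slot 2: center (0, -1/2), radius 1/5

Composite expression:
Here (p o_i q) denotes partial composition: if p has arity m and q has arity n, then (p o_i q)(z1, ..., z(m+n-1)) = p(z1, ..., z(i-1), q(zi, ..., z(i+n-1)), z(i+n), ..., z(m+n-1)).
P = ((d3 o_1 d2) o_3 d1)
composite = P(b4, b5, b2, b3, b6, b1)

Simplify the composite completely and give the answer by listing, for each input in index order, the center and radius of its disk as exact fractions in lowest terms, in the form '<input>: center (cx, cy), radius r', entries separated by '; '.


b1: center (0, -1/2), radius 1/5; b2: center (-1/2, 1/144), radius 1/576; b3: center (-73/144, 1/144), radius 1/432; b4: center (-13/24, 0), radius 1/54; b5: center (-5/12, -1/12), radius 1/54; b6: center (-1/2, -1/144), radius 1/432

Each b-disk chains the slot maps above it in d3; radii multiply.
tracing b4 down its 2-map path: center (-13/24, 0), radius 1/54
tracing b5 down its 2-map path: center (-5/12, -1/12), radius 1/54
tracing b2 down its 3-map path: center (-1/2, 1/144), radius 1/576
tracing b3 down its 3-map path: center (-73/144, 1/144), radius 1/432
tracing b6 down its 3-map path: center (-1/2, -1/144), radius 1/432
tracing b1 down its 1-map path: center (0, -1/2), radius 1/5


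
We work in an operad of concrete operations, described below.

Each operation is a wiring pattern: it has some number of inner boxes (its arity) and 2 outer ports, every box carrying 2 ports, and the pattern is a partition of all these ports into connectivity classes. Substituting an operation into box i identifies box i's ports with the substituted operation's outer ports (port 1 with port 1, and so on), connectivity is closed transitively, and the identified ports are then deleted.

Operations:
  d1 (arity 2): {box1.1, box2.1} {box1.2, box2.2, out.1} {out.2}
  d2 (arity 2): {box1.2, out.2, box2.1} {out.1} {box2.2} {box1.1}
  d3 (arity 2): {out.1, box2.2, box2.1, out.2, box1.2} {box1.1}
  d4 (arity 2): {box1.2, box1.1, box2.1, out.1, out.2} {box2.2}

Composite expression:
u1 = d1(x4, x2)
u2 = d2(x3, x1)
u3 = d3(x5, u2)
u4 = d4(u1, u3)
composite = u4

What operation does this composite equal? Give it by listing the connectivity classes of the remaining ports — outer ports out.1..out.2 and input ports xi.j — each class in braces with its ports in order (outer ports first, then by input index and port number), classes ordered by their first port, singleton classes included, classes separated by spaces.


After gluing at d4, chains via deleted ports link the x-ports.
the subtree at d1 composes to {out.1, x2.2, x4.2} {out.2} {x2.1, x4.1} on (x4, x2); out.j = own outer ports
the subtree at d2 composes to {out.1} {out.2, x1.1, x3.2} {x1.2} {x3.1} on (x3, x1); out.j = own outer ports
the subtree at d3 composes to {out.1, out.2, x1.1, x3.2, x5.2} {x1.2} {x3.1} {x5.1} on (x5, x3, x1); out.j = own outer ports
the subtree at d4 composes to {out.1, out.2, x1.1, x2.2, x3.2, x4.2, x5.2} {x1.2} {x2.1, x4.1} {x3.1} {x5.1} on (x4, x2, x5, x3, x1); out.j = own outer ports

{out.1, out.2, x1.1, x2.2, x3.2, x4.2, x5.2} {x1.2} {x2.1, x4.1} {x3.1} {x5.1}


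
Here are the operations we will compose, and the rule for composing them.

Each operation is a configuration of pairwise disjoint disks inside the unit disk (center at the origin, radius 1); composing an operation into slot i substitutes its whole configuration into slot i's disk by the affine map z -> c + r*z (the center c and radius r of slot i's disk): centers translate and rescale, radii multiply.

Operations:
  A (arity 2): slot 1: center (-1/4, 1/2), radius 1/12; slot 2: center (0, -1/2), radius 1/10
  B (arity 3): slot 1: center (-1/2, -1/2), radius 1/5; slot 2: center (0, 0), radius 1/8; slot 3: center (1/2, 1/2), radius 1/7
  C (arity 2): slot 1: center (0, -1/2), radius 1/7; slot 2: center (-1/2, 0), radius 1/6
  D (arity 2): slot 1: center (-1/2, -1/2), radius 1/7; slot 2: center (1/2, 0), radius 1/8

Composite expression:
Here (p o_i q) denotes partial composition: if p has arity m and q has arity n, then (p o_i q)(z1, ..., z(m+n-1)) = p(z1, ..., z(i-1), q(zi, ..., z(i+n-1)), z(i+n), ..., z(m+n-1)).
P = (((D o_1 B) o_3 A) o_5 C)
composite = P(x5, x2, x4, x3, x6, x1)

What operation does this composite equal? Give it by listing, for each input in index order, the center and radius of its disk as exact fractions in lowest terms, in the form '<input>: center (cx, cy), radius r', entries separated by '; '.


x1: center (7/16, 0), radius 1/48; x2: center (-1/2, -1/2), radius 1/56; x3: center (-3/7, -43/98), radius 1/490; x4: center (-85/196, -41/98), radius 1/588; x5: center (-4/7, -4/7), radius 1/35; x6: center (1/2, -1/16), radius 1/56

Each x-disk chains the slot maps above it in D; radii multiply.
input x5: composing its 2 substitution steps yields center (-4/7, -4/7), radius 1/35
input x2: composing its 2 substitution steps yields center (-1/2, -1/2), radius 1/56
input x4: composing its 3 substitution steps yields center (-85/196, -41/98), radius 1/588
input x3: composing its 3 substitution steps yields center (-3/7, -43/98), radius 1/490
input x6: composing its 2 substitution steps yields center (1/2, -1/16), radius 1/56
input x1: composing its 2 substitution steps yields center (7/16, 0), radius 1/48


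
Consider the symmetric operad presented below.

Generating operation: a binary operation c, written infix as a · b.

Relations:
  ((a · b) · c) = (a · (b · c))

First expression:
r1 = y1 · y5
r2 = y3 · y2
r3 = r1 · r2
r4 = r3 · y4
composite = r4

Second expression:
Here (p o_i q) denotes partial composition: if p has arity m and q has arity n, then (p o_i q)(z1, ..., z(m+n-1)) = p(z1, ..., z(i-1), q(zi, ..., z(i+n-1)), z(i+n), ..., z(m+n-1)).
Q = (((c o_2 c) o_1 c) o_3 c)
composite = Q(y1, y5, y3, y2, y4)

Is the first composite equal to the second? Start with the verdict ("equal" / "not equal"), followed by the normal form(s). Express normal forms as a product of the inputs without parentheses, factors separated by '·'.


equal — both sides give y1 · y5 · y3 · y2 · y4

Normal form of the first expression: y1 · y5 · y3 · y2 · y4
Normal form of the second expression: y1 · y5 · y3 · y2 · y4
Identical normal forms: equal.


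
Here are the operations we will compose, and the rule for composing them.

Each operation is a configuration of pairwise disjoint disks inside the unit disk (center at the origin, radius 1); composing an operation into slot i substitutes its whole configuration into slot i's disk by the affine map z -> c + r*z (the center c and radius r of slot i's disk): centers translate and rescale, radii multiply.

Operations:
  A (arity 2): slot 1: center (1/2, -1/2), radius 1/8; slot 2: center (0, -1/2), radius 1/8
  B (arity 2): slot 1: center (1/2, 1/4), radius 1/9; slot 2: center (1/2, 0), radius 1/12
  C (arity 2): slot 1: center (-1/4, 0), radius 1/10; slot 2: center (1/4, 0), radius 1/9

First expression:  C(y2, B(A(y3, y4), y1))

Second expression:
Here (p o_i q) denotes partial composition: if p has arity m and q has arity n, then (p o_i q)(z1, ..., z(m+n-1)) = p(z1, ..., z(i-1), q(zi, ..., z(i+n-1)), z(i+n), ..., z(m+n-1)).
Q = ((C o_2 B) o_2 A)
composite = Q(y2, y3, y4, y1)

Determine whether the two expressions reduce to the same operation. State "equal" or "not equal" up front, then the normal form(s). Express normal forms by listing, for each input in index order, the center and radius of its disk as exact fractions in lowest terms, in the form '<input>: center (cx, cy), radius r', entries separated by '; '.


equal; the common form is y1: center (11/36, 0), radius 1/108; y2: center (-1/4, 0), radius 1/10; y3: center (101/324, 7/324), radius 1/648; y4: center (11/36, 7/324), radius 1/648

The first composite normalizes to y1: center (11/36, 0), radius 1/108; y2: center (-1/4, 0), radius 1/10; y3: center (101/324, 7/324), radius 1/648; y4: center (11/36, 7/324), radius 1/648
The second composite normalizes to y1: center (11/36, 0), radius 1/108; y2: center (-1/4, 0), radius 1/10; y3: center (101/324, 7/324), radius 1/648; y4: center (11/36, 7/324), radius 1/648
One common form — equal.


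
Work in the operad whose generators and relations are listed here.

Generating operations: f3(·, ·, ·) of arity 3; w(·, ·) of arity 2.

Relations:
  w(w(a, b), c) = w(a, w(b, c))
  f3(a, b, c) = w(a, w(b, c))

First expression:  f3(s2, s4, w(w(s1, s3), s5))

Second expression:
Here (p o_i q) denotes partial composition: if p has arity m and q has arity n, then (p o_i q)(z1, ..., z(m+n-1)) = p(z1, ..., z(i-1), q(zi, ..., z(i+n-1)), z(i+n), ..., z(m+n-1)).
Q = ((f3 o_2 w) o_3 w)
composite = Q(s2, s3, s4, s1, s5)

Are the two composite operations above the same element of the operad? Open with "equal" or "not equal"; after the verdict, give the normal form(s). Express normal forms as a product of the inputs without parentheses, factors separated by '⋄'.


In normal form, the first expression is s2 ⋄ s4 ⋄ s1 ⋄ s3 ⋄ s5
In normal form, the second expression is s2 ⋄ s3 ⋄ s4 ⋄ s1 ⋄ s5
Different reductions; not equal.

not equal — first s2 ⋄ s4 ⋄ s1 ⋄ s3 ⋄ s5, second s2 ⋄ s3 ⋄ s4 ⋄ s1 ⋄ s5


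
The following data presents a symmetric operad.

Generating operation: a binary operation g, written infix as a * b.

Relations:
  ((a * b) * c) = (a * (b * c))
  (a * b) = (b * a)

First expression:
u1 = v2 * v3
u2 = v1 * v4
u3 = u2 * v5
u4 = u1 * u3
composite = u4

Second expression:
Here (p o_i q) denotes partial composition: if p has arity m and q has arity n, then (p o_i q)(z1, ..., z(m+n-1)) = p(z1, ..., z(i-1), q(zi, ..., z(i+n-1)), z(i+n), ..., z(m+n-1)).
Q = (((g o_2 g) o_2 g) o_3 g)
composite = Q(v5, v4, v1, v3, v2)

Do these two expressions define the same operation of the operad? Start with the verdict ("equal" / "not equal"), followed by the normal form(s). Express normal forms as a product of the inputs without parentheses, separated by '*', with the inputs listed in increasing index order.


equal: each reduces to v1 * v2 * v3 * v4 * v5

Reducing the first expression gives v1 * v2 * v3 * v4 * v5
Reducing the second expression gives v1 * v2 * v3 * v4 * v5
Same normal form: equal.


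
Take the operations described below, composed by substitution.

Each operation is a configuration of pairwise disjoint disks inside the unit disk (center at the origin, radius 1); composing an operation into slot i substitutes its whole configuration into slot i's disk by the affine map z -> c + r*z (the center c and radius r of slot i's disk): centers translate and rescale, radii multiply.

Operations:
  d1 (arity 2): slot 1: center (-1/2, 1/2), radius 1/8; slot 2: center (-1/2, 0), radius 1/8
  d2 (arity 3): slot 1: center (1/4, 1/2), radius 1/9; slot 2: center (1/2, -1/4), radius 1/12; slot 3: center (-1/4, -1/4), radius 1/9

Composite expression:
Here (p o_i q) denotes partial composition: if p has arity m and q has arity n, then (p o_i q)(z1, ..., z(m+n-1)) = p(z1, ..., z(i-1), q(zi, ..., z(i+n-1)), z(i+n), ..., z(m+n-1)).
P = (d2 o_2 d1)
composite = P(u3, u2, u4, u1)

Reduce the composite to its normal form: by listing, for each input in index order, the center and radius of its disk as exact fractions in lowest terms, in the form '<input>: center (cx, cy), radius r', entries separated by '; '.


Only the slot chain above each u matters under d2; compose those maps.
input u3: applying the 1 nested substitution gives center (1/4, 1/2), radius 1/9
input u2: applying the 2 nested substitutions gives center (11/24, -5/24), radius 1/96
input u4: applying the 2 nested substitutions gives center (11/24, -1/4), radius 1/96
input u1: applying the 1 nested substitution gives center (-1/4, -1/4), radius 1/9

u1: center (-1/4, -1/4), radius 1/9; u2: center (11/24, -5/24), radius 1/96; u3: center (1/4, 1/2), radius 1/9; u4: center (11/24, -1/4), radius 1/96
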